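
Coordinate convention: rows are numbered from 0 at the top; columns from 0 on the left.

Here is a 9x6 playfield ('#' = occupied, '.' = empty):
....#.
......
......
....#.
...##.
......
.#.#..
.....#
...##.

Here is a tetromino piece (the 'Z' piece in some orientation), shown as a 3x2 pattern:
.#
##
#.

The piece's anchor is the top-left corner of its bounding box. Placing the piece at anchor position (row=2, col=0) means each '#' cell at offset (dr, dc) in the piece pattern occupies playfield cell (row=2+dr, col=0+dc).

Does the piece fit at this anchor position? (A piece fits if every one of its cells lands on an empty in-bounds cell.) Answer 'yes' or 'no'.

Answer: yes

Derivation:
Check each piece cell at anchor (2, 0):
  offset (0,1) -> (2,1): empty -> OK
  offset (1,0) -> (3,0): empty -> OK
  offset (1,1) -> (3,1): empty -> OK
  offset (2,0) -> (4,0): empty -> OK
All cells valid: yes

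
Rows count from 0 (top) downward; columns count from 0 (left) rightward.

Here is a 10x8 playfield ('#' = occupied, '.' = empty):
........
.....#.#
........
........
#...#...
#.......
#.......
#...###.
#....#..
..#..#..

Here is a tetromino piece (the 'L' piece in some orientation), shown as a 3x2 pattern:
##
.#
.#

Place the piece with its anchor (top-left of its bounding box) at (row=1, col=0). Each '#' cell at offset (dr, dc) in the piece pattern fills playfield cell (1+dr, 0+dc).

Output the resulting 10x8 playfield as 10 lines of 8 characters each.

Fill (1+0,0+0) = (1,0)
Fill (1+0,0+1) = (1,1)
Fill (1+1,0+1) = (2,1)
Fill (1+2,0+1) = (3,1)

Answer: ........
##...#.#
.#......
.#......
#...#...
#.......
#.......
#...###.
#....#..
..#..#..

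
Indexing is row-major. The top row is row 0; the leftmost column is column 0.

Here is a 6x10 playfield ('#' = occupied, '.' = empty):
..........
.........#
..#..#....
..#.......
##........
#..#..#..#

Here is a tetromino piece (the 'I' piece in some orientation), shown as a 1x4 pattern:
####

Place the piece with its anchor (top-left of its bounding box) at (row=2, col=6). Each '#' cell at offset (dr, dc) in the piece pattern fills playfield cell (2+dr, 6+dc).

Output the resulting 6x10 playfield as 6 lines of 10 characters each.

Answer: ..........
.........#
..#..#####
..#.......
##........
#..#..#..#

Derivation:
Fill (2+0,6+0) = (2,6)
Fill (2+0,6+1) = (2,7)
Fill (2+0,6+2) = (2,8)
Fill (2+0,6+3) = (2,9)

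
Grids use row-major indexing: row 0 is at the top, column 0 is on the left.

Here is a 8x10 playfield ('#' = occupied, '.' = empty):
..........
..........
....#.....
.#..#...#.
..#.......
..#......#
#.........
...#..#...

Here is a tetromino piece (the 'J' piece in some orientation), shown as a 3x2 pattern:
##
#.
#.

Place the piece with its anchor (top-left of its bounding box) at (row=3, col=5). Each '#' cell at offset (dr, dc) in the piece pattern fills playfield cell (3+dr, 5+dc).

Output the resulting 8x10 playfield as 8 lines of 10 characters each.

Answer: ..........
..........
....#.....
.#..###.#.
..#..#....
..#..#...#
#.........
...#..#...

Derivation:
Fill (3+0,5+0) = (3,5)
Fill (3+0,5+1) = (3,6)
Fill (3+1,5+0) = (4,5)
Fill (3+2,5+0) = (5,5)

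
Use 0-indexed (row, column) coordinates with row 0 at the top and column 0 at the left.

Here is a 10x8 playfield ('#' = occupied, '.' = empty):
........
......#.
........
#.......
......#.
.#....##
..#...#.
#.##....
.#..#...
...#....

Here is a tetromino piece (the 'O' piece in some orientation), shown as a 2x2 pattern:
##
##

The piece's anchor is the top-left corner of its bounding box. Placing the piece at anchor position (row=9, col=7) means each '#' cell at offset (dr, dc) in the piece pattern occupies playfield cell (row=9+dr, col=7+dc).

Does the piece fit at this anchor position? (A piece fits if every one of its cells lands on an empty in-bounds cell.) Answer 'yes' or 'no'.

Answer: no

Derivation:
Check each piece cell at anchor (9, 7):
  offset (0,0) -> (9,7): empty -> OK
  offset (0,1) -> (9,8): out of bounds -> FAIL
  offset (1,0) -> (10,7): out of bounds -> FAIL
  offset (1,1) -> (10,8): out of bounds -> FAIL
All cells valid: no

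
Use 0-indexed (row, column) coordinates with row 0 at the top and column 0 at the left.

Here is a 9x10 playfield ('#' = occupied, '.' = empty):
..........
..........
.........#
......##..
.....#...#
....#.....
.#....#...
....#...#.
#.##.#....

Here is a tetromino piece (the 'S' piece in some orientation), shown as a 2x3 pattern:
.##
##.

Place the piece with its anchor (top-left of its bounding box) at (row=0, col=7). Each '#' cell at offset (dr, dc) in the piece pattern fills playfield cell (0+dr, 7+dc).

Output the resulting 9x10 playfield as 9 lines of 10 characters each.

Answer: ........##
.......##.
.........#
......##..
.....#...#
....#.....
.#....#...
....#...#.
#.##.#....

Derivation:
Fill (0+0,7+1) = (0,8)
Fill (0+0,7+2) = (0,9)
Fill (0+1,7+0) = (1,7)
Fill (0+1,7+1) = (1,8)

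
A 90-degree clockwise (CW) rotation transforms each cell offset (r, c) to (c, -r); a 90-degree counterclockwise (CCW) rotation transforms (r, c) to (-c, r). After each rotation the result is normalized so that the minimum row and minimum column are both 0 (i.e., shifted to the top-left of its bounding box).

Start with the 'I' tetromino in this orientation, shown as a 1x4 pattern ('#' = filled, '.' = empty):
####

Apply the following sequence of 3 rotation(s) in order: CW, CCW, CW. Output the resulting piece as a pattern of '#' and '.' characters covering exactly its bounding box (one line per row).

Answer: #
#
#
#

Derivation:
Start:
####
After rotation 1 (CW):
#
#
#
#
After rotation 2 (CCW):
####
After rotation 3 (CW):
#
#
#
#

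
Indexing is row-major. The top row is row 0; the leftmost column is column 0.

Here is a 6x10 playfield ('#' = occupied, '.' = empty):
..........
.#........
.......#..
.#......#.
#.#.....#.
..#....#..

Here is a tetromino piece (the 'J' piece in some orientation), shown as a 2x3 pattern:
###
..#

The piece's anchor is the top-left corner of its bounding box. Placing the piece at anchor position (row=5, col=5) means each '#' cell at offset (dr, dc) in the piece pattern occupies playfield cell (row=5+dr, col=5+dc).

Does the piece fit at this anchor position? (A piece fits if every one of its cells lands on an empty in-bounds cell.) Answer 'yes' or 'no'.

Answer: no

Derivation:
Check each piece cell at anchor (5, 5):
  offset (0,0) -> (5,5): empty -> OK
  offset (0,1) -> (5,6): empty -> OK
  offset (0,2) -> (5,7): occupied ('#') -> FAIL
  offset (1,2) -> (6,7): out of bounds -> FAIL
All cells valid: no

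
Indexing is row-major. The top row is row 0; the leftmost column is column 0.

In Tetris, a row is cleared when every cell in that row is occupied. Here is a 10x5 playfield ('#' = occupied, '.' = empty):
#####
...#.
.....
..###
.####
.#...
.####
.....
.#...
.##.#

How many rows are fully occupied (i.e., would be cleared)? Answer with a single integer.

Check each row:
  row 0: 0 empty cells -> FULL (clear)
  row 1: 4 empty cells -> not full
  row 2: 5 empty cells -> not full
  row 3: 2 empty cells -> not full
  row 4: 1 empty cell -> not full
  row 5: 4 empty cells -> not full
  row 6: 1 empty cell -> not full
  row 7: 5 empty cells -> not full
  row 8: 4 empty cells -> not full
  row 9: 2 empty cells -> not full
Total rows cleared: 1

Answer: 1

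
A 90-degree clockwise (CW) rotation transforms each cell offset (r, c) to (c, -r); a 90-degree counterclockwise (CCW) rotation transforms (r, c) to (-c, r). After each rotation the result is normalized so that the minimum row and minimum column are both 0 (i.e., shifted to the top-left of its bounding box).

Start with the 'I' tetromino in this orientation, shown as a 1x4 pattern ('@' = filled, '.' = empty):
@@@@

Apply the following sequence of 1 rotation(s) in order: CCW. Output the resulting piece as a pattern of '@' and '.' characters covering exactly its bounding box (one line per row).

Start:
@@@@
After rotation 1 (CCW):
@
@
@
@

Answer: @
@
@
@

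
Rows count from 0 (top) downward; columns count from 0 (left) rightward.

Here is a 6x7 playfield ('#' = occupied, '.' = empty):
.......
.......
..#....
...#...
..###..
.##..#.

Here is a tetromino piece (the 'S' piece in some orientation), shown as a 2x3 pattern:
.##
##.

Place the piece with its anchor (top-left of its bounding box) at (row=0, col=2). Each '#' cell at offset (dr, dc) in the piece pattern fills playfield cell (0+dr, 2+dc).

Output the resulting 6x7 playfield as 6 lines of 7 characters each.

Fill (0+0,2+1) = (0,3)
Fill (0+0,2+2) = (0,4)
Fill (0+1,2+0) = (1,2)
Fill (0+1,2+1) = (1,3)

Answer: ...##..
..##...
..#....
...#...
..###..
.##..#.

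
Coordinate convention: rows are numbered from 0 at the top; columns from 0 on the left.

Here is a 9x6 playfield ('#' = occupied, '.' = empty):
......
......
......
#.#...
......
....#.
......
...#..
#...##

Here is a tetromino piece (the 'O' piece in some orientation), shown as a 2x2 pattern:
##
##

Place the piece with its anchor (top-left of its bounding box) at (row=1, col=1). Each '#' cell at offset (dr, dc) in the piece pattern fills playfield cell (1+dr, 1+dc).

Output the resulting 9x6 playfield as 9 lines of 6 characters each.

Fill (1+0,1+0) = (1,1)
Fill (1+0,1+1) = (1,2)
Fill (1+1,1+0) = (2,1)
Fill (1+1,1+1) = (2,2)

Answer: ......
.##...
.##...
#.#...
......
....#.
......
...#..
#...##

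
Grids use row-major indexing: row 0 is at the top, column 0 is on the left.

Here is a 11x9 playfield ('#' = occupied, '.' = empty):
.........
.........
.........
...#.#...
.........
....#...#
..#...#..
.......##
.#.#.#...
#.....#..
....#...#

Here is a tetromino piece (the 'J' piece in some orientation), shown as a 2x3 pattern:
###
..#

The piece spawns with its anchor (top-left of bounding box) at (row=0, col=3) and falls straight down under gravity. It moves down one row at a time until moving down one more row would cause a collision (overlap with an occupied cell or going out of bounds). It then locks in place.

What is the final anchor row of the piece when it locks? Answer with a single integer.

Answer: 1

Derivation:
Spawn at (row=0, col=3). Try each row:
  row 0: fits
  row 1: fits
  row 2: blocked -> lock at row 1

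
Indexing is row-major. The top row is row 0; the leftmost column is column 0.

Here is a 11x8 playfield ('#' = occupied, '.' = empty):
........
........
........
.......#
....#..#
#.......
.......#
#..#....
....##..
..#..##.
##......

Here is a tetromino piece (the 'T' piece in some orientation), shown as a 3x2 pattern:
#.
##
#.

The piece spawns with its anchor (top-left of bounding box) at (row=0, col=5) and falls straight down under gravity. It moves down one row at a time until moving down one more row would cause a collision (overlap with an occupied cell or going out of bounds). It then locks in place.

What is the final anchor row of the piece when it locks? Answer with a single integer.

Spawn at (row=0, col=5). Try each row:
  row 0: fits
  row 1: fits
  row 2: fits
  row 3: fits
  row 4: fits
  row 5: fits
  row 6: blocked -> lock at row 5

Answer: 5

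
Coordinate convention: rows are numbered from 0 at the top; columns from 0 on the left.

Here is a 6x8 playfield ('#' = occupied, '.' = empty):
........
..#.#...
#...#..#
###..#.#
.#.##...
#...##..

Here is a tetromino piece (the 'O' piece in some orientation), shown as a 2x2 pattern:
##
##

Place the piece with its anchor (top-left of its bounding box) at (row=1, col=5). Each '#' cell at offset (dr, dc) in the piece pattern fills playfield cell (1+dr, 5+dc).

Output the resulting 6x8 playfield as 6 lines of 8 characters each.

Answer: ........
..#.###.
#...####
###..#.#
.#.##...
#...##..

Derivation:
Fill (1+0,5+0) = (1,5)
Fill (1+0,5+1) = (1,6)
Fill (1+1,5+0) = (2,5)
Fill (1+1,5+1) = (2,6)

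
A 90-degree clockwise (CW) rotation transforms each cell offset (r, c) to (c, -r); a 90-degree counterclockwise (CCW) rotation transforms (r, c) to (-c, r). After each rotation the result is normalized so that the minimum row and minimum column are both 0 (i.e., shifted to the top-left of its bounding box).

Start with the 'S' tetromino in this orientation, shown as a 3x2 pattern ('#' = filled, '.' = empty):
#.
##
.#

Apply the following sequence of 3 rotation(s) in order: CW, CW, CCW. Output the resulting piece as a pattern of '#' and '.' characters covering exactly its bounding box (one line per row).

Answer: .##
##.

Derivation:
Start:
#.
##
.#
After rotation 1 (CW):
.##
##.
After rotation 2 (CW):
#.
##
.#
After rotation 3 (CCW):
.##
##.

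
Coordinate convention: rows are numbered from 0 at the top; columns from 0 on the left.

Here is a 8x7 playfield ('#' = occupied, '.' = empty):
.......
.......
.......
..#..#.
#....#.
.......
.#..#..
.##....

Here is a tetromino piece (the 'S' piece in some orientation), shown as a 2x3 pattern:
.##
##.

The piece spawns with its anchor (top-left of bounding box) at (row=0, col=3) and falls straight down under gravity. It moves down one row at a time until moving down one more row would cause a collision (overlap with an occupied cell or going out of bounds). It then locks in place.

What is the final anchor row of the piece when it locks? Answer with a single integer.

Answer: 2

Derivation:
Spawn at (row=0, col=3). Try each row:
  row 0: fits
  row 1: fits
  row 2: fits
  row 3: blocked -> lock at row 2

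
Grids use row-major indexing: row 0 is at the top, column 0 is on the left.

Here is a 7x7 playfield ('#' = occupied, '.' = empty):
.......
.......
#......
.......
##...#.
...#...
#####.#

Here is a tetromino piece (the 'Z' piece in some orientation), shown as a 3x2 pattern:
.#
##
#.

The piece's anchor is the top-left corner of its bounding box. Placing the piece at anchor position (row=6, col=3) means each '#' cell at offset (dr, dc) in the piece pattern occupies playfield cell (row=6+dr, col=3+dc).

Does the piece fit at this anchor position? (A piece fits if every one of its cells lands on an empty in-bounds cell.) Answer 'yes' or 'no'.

Check each piece cell at anchor (6, 3):
  offset (0,1) -> (6,4): occupied ('#') -> FAIL
  offset (1,0) -> (7,3): out of bounds -> FAIL
  offset (1,1) -> (7,4): out of bounds -> FAIL
  offset (2,0) -> (8,3): out of bounds -> FAIL
All cells valid: no

Answer: no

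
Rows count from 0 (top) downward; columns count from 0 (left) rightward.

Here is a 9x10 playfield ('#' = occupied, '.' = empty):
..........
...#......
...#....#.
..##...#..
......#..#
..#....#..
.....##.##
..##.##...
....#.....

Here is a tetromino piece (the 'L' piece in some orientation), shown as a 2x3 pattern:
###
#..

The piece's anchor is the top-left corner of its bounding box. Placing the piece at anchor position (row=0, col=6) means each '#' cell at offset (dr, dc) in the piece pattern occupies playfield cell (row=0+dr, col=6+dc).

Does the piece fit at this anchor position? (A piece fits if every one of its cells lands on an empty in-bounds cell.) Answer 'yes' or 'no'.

Check each piece cell at anchor (0, 6):
  offset (0,0) -> (0,6): empty -> OK
  offset (0,1) -> (0,7): empty -> OK
  offset (0,2) -> (0,8): empty -> OK
  offset (1,0) -> (1,6): empty -> OK
All cells valid: yes

Answer: yes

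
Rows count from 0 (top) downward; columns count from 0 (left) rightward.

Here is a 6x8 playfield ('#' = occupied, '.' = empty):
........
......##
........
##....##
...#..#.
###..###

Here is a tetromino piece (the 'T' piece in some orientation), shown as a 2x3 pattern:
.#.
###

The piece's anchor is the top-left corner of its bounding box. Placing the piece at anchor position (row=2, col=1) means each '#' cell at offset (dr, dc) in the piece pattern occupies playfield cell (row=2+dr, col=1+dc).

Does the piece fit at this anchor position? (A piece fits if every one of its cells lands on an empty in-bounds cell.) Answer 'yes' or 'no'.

Check each piece cell at anchor (2, 1):
  offset (0,1) -> (2,2): empty -> OK
  offset (1,0) -> (3,1): occupied ('#') -> FAIL
  offset (1,1) -> (3,2): empty -> OK
  offset (1,2) -> (3,3): empty -> OK
All cells valid: no

Answer: no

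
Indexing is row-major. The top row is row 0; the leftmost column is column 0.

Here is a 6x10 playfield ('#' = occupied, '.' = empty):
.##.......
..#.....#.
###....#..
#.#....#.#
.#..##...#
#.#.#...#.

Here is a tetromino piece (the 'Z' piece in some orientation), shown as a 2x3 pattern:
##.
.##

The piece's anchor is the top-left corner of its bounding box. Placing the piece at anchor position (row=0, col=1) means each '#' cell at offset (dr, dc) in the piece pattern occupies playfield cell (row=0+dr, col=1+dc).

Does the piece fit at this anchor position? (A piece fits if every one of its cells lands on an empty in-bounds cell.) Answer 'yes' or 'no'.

Check each piece cell at anchor (0, 1):
  offset (0,0) -> (0,1): occupied ('#') -> FAIL
  offset (0,1) -> (0,2): occupied ('#') -> FAIL
  offset (1,1) -> (1,2): occupied ('#') -> FAIL
  offset (1,2) -> (1,3): empty -> OK
All cells valid: no

Answer: no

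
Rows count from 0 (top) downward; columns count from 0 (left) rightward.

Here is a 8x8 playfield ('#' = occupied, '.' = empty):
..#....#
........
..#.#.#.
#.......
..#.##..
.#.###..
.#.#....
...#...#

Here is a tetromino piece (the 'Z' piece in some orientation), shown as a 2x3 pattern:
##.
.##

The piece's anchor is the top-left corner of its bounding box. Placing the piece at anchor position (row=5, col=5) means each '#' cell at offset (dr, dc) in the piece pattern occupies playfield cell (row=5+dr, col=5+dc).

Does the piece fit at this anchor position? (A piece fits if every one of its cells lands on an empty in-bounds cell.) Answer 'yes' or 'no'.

Check each piece cell at anchor (5, 5):
  offset (0,0) -> (5,5): occupied ('#') -> FAIL
  offset (0,1) -> (5,6): empty -> OK
  offset (1,1) -> (6,6): empty -> OK
  offset (1,2) -> (6,7): empty -> OK
All cells valid: no

Answer: no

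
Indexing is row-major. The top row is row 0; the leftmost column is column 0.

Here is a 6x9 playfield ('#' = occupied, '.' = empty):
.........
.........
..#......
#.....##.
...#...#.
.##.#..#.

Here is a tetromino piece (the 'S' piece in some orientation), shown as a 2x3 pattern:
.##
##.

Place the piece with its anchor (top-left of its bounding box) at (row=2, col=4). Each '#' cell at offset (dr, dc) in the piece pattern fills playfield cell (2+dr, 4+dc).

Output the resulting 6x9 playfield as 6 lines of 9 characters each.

Answer: .........
.........
..#..##..
#...####.
...#...#.
.##.#..#.

Derivation:
Fill (2+0,4+1) = (2,5)
Fill (2+0,4+2) = (2,6)
Fill (2+1,4+0) = (3,4)
Fill (2+1,4+1) = (3,5)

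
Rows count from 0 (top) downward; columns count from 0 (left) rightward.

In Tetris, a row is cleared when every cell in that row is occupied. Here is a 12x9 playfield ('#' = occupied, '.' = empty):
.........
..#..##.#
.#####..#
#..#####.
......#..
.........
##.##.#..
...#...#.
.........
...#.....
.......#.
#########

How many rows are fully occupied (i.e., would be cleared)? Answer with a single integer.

Check each row:
  row 0: 9 empty cells -> not full
  row 1: 5 empty cells -> not full
  row 2: 3 empty cells -> not full
  row 3: 3 empty cells -> not full
  row 4: 8 empty cells -> not full
  row 5: 9 empty cells -> not full
  row 6: 4 empty cells -> not full
  row 7: 7 empty cells -> not full
  row 8: 9 empty cells -> not full
  row 9: 8 empty cells -> not full
  row 10: 8 empty cells -> not full
  row 11: 0 empty cells -> FULL (clear)
Total rows cleared: 1

Answer: 1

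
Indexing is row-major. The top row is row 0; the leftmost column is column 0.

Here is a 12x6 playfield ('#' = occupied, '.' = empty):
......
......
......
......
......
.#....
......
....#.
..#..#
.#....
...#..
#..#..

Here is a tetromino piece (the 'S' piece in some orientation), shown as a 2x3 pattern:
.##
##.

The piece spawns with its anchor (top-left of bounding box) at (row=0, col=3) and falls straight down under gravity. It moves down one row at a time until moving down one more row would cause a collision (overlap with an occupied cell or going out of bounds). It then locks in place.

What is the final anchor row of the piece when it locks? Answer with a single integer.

Spawn at (row=0, col=3). Try each row:
  row 0: fits
  row 1: fits
  row 2: fits
  row 3: fits
  row 4: fits
  row 5: fits
  row 6: blocked -> lock at row 5

Answer: 5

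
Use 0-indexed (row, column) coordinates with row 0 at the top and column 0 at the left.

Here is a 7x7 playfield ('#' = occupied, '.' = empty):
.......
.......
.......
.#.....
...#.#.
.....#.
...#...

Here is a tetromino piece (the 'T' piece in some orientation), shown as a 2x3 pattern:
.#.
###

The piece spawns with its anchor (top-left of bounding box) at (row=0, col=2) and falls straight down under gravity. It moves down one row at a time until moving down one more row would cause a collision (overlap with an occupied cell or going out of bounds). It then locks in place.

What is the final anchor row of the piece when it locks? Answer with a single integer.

Answer: 2

Derivation:
Spawn at (row=0, col=2). Try each row:
  row 0: fits
  row 1: fits
  row 2: fits
  row 3: blocked -> lock at row 2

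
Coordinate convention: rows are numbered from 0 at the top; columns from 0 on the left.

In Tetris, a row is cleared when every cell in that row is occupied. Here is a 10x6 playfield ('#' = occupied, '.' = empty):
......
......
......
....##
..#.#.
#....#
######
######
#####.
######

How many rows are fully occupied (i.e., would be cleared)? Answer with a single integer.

Check each row:
  row 0: 6 empty cells -> not full
  row 1: 6 empty cells -> not full
  row 2: 6 empty cells -> not full
  row 3: 4 empty cells -> not full
  row 4: 4 empty cells -> not full
  row 5: 4 empty cells -> not full
  row 6: 0 empty cells -> FULL (clear)
  row 7: 0 empty cells -> FULL (clear)
  row 8: 1 empty cell -> not full
  row 9: 0 empty cells -> FULL (clear)
Total rows cleared: 3

Answer: 3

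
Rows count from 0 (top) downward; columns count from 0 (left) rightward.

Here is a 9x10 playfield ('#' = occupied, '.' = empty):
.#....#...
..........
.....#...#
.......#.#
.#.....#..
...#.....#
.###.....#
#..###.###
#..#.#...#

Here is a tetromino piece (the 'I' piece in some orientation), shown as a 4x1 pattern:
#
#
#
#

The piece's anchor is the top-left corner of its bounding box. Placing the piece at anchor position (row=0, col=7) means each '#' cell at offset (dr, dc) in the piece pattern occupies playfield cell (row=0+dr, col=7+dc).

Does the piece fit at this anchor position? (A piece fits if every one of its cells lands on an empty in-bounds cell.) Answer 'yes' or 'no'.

Check each piece cell at anchor (0, 7):
  offset (0,0) -> (0,7): empty -> OK
  offset (1,0) -> (1,7): empty -> OK
  offset (2,0) -> (2,7): empty -> OK
  offset (3,0) -> (3,7): occupied ('#') -> FAIL
All cells valid: no

Answer: no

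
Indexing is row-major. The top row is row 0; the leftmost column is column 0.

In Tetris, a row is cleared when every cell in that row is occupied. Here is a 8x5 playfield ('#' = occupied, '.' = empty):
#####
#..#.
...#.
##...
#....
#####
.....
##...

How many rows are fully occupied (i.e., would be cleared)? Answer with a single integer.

Answer: 2

Derivation:
Check each row:
  row 0: 0 empty cells -> FULL (clear)
  row 1: 3 empty cells -> not full
  row 2: 4 empty cells -> not full
  row 3: 3 empty cells -> not full
  row 4: 4 empty cells -> not full
  row 5: 0 empty cells -> FULL (clear)
  row 6: 5 empty cells -> not full
  row 7: 3 empty cells -> not full
Total rows cleared: 2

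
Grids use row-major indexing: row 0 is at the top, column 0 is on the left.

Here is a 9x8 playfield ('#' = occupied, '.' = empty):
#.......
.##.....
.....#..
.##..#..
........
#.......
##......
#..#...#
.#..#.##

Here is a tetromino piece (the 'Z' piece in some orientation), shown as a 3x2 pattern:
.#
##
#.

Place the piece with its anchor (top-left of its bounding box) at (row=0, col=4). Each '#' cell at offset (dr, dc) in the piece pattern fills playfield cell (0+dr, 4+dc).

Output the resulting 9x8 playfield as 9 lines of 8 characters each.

Answer: #....#..
.##.##..
....##..
.##..#..
........
#.......
##......
#..#...#
.#..#.##

Derivation:
Fill (0+0,4+1) = (0,5)
Fill (0+1,4+0) = (1,4)
Fill (0+1,4+1) = (1,5)
Fill (0+2,4+0) = (2,4)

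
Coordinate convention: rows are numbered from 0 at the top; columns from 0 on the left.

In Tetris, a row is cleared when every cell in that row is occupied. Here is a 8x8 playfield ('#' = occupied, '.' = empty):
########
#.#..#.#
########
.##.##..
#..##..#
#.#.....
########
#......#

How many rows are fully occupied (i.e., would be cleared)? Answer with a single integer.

Check each row:
  row 0: 0 empty cells -> FULL (clear)
  row 1: 4 empty cells -> not full
  row 2: 0 empty cells -> FULL (clear)
  row 3: 4 empty cells -> not full
  row 4: 4 empty cells -> not full
  row 5: 6 empty cells -> not full
  row 6: 0 empty cells -> FULL (clear)
  row 7: 6 empty cells -> not full
Total rows cleared: 3

Answer: 3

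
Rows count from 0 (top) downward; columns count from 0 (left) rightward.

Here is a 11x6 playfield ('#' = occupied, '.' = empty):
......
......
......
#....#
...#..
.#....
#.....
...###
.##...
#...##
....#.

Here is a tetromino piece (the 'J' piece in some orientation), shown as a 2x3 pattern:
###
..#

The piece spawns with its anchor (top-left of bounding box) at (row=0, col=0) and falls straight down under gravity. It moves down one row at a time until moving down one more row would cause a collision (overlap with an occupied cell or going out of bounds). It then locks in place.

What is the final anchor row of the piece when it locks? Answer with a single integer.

Answer: 2

Derivation:
Spawn at (row=0, col=0). Try each row:
  row 0: fits
  row 1: fits
  row 2: fits
  row 3: blocked -> lock at row 2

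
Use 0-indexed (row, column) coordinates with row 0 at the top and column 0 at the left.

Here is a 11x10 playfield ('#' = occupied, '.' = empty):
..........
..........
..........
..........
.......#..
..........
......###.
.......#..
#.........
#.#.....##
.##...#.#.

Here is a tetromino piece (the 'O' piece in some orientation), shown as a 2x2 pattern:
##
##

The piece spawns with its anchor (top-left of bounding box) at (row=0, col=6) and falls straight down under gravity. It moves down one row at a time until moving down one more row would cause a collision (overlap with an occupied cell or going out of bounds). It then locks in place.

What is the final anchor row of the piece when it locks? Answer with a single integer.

Spawn at (row=0, col=6). Try each row:
  row 0: fits
  row 1: fits
  row 2: fits
  row 3: blocked -> lock at row 2

Answer: 2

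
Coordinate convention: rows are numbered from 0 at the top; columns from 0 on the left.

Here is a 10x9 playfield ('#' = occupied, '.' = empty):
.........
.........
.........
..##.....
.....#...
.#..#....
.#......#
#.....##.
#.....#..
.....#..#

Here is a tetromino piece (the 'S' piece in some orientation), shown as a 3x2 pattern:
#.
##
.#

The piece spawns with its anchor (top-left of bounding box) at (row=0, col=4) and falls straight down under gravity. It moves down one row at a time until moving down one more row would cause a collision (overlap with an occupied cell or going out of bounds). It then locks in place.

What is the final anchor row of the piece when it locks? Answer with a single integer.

Spawn at (row=0, col=4). Try each row:
  row 0: fits
  row 1: fits
  row 2: blocked -> lock at row 1

Answer: 1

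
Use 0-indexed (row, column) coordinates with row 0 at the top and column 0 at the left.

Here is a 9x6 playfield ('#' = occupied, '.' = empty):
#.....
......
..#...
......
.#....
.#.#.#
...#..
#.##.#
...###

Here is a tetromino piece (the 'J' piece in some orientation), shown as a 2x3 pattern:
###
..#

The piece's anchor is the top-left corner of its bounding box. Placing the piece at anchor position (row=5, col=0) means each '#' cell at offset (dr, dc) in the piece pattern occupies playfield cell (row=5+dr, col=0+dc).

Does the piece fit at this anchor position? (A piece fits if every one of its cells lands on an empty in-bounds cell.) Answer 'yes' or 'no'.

Check each piece cell at anchor (5, 0):
  offset (0,0) -> (5,0): empty -> OK
  offset (0,1) -> (5,1): occupied ('#') -> FAIL
  offset (0,2) -> (5,2): empty -> OK
  offset (1,2) -> (6,2): empty -> OK
All cells valid: no

Answer: no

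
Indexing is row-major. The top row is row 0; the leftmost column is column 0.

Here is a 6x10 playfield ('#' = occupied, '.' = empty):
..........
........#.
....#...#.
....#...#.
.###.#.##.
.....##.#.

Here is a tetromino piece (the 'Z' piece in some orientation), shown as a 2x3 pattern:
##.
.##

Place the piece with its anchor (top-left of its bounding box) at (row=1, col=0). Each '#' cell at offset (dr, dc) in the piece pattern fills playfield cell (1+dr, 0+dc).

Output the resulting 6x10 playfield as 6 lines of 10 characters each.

Fill (1+0,0+0) = (1,0)
Fill (1+0,0+1) = (1,1)
Fill (1+1,0+1) = (2,1)
Fill (1+1,0+2) = (2,2)

Answer: ..........
##......#.
.##.#...#.
....#...#.
.###.#.##.
.....##.#.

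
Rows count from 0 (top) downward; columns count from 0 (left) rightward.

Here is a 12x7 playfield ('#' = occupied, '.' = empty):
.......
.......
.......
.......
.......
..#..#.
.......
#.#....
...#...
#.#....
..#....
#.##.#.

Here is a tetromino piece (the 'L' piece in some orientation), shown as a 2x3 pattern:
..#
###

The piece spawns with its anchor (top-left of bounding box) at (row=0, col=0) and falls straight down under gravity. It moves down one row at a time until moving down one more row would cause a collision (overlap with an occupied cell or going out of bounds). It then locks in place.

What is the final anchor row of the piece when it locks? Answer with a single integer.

Spawn at (row=0, col=0). Try each row:
  row 0: fits
  row 1: fits
  row 2: fits
  row 3: fits
  row 4: blocked -> lock at row 3

Answer: 3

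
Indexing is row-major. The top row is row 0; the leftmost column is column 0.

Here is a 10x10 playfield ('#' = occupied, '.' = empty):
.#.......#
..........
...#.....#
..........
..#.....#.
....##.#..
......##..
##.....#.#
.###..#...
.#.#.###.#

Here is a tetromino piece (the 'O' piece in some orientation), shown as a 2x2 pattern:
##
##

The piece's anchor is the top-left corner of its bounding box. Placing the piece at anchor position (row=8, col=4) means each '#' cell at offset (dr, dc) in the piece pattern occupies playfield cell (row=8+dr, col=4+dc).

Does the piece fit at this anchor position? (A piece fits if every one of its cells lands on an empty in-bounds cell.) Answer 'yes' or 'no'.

Answer: no

Derivation:
Check each piece cell at anchor (8, 4):
  offset (0,0) -> (8,4): empty -> OK
  offset (0,1) -> (8,5): empty -> OK
  offset (1,0) -> (9,4): empty -> OK
  offset (1,1) -> (9,5): occupied ('#') -> FAIL
All cells valid: no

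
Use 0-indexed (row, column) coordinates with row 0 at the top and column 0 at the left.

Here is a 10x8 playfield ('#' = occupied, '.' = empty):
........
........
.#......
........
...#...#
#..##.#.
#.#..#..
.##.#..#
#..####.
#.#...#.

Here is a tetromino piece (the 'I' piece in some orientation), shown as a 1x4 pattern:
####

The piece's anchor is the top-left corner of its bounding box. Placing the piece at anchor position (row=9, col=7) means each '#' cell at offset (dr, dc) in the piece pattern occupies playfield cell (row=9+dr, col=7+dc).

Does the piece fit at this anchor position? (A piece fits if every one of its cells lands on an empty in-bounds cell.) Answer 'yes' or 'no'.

Answer: no

Derivation:
Check each piece cell at anchor (9, 7):
  offset (0,0) -> (9,7): empty -> OK
  offset (0,1) -> (9,8): out of bounds -> FAIL
  offset (0,2) -> (9,9): out of bounds -> FAIL
  offset (0,3) -> (9,10): out of bounds -> FAIL
All cells valid: no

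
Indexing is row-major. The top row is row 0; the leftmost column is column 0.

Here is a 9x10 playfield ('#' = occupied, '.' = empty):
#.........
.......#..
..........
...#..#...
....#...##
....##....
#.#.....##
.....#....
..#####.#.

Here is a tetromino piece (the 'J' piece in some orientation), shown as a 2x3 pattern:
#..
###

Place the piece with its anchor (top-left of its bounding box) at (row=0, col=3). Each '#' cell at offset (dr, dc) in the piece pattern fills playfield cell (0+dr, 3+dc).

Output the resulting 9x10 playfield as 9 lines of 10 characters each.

Answer: #..#......
...###.#..
..........
...#..#...
....#...##
....##....
#.#.....##
.....#....
..#####.#.

Derivation:
Fill (0+0,3+0) = (0,3)
Fill (0+1,3+0) = (1,3)
Fill (0+1,3+1) = (1,4)
Fill (0+1,3+2) = (1,5)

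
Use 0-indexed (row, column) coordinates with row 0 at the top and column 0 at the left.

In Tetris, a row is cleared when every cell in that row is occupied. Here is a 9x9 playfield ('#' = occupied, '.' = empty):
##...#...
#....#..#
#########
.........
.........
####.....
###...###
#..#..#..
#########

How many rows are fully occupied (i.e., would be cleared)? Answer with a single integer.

Check each row:
  row 0: 6 empty cells -> not full
  row 1: 6 empty cells -> not full
  row 2: 0 empty cells -> FULL (clear)
  row 3: 9 empty cells -> not full
  row 4: 9 empty cells -> not full
  row 5: 5 empty cells -> not full
  row 6: 3 empty cells -> not full
  row 7: 6 empty cells -> not full
  row 8: 0 empty cells -> FULL (clear)
Total rows cleared: 2

Answer: 2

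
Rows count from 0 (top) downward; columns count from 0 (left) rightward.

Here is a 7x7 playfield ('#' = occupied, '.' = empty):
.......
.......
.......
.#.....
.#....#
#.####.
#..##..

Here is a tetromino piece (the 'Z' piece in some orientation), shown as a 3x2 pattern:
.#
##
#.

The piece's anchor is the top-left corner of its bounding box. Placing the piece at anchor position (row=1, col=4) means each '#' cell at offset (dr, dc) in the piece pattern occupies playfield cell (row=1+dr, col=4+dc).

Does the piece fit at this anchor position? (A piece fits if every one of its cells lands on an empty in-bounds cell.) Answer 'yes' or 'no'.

Answer: yes

Derivation:
Check each piece cell at anchor (1, 4):
  offset (0,1) -> (1,5): empty -> OK
  offset (1,0) -> (2,4): empty -> OK
  offset (1,1) -> (2,5): empty -> OK
  offset (2,0) -> (3,4): empty -> OK
All cells valid: yes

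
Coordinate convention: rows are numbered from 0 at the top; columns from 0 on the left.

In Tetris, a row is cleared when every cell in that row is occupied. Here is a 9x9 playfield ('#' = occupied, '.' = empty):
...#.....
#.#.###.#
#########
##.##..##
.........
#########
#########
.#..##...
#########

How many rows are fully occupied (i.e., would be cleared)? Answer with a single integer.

Check each row:
  row 0: 8 empty cells -> not full
  row 1: 3 empty cells -> not full
  row 2: 0 empty cells -> FULL (clear)
  row 3: 3 empty cells -> not full
  row 4: 9 empty cells -> not full
  row 5: 0 empty cells -> FULL (clear)
  row 6: 0 empty cells -> FULL (clear)
  row 7: 6 empty cells -> not full
  row 8: 0 empty cells -> FULL (clear)
Total rows cleared: 4

Answer: 4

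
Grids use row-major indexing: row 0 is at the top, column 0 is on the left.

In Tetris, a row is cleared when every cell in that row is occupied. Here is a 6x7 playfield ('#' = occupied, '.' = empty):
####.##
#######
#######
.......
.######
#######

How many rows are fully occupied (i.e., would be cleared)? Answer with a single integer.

Check each row:
  row 0: 1 empty cell -> not full
  row 1: 0 empty cells -> FULL (clear)
  row 2: 0 empty cells -> FULL (clear)
  row 3: 7 empty cells -> not full
  row 4: 1 empty cell -> not full
  row 5: 0 empty cells -> FULL (clear)
Total rows cleared: 3

Answer: 3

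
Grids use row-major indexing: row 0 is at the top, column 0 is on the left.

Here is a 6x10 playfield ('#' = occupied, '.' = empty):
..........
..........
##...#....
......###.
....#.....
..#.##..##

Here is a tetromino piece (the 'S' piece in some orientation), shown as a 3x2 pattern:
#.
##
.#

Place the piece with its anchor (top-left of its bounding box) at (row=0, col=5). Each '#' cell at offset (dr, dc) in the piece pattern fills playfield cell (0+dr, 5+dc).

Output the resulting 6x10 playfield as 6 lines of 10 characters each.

Fill (0+0,5+0) = (0,5)
Fill (0+1,5+0) = (1,5)
Fill (0+1,5+1) = (1,6)
Fill (0+2,5+1) = (2,6)

Answer: .....#....
.....##...
##...##...
......###.
....#.....
..#.##..##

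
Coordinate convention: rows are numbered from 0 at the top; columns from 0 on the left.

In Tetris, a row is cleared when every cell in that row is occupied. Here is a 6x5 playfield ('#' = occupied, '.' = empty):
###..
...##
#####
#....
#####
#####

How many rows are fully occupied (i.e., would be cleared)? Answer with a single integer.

Check each row:
  row 0: 2 empty cells -> not full
  row 1: 3 empty cells -> not full
  row 2: 0 empty cells -> FULL (clear)
  row 3: 4 empty cells -> not full
  row 4: 0 empty cells -> FULL (clear)
  row 5: 0 empty cells -> FULL (clear)
Total rows cleared: 3

Answer: 3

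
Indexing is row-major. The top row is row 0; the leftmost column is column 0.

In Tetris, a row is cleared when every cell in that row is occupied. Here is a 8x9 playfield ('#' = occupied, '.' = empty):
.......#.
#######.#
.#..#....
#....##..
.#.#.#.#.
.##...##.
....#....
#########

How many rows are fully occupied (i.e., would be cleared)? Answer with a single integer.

Answer: 1

Derivation:
Check each row:
  row 0: 8 empty cells -> not full
  row 1: 1 empty cell -> not full
  row 2: 7 empty cells -> not full
  row 3: 6 empty cells -> not full
  row 4: 5 empty cells -> not full
  row 5: 5 empty cells -> not full
  row 6: 8 empty cells -> not full
  row 7: 0 empty cells -> FULL (clear)
Total rows cleared: 1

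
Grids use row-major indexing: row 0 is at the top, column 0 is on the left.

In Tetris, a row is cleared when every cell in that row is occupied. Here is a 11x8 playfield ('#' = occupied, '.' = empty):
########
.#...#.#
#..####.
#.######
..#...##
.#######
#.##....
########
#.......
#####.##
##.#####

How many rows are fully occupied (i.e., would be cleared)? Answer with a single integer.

Check each row:
  row 0: 0 empty cells -> FULL (clear)
  row 1: 5 empty cells -> not full
  row 2: 3 empty cells -> not full
  row 3: 1 empty cell -> not full
  row 4: 5 empty cells -> not full
  row 5: 1 empty cell -> not full
  row 6: 5 empty cells -> not full
  row 7: 0 empty cells -> FULL (clear)
  row 8: 7 empty cells -> not full
  row 9: 1 empty cell -> not full
  row 10: 1 empty cell -> not full
Total rows cleared: 2

Answer: 2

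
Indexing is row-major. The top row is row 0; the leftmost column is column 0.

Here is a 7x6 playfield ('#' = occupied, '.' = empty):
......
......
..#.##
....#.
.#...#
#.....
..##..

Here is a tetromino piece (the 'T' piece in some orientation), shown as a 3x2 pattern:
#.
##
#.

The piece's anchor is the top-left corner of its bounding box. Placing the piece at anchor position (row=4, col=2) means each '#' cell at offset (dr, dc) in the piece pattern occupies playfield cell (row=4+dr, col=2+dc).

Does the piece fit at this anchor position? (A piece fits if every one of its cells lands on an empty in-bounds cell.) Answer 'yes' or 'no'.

Check each piece cell at anchor (4, 2):
  offset (0,0) -> (4,2): empty -> OK
  offset (1,0) -> (5,2): empty -> OK
  offset (1,1) -> (5,3): empty -> OK
  offset (2,0) -> (6,2): occupied ('#') -> FAIL
All cells valid: no

Answer: no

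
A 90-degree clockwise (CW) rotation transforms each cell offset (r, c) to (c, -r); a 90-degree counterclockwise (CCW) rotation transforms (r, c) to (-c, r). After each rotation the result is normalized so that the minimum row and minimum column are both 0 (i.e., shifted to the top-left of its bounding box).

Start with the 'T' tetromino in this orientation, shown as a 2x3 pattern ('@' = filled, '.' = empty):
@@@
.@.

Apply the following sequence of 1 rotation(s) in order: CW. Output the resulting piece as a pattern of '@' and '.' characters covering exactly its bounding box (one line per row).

Start:
@@@
.@.
After rotation 1 (CW):
.@
@@
.@

Answer: .@
@@
.@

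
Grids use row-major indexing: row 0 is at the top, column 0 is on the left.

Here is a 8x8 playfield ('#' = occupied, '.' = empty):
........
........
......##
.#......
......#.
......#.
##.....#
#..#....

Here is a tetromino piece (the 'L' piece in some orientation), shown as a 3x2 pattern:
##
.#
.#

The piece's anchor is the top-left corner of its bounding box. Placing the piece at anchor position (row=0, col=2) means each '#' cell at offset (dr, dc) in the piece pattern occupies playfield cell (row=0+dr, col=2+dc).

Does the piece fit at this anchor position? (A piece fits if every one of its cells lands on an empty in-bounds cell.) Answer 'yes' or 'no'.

Answer: yes

Derivation:
Check each piece cell at anchor (0, 2):
  offset (0,0) -> (0,2): empty -> OK
  offset (0,1) -> (0,3): empty -> OK
  offset (1,1) -> (1,3): empty -> OK
  offset (2,1) -> (2,3): empty -> OK
All cells valid: yes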